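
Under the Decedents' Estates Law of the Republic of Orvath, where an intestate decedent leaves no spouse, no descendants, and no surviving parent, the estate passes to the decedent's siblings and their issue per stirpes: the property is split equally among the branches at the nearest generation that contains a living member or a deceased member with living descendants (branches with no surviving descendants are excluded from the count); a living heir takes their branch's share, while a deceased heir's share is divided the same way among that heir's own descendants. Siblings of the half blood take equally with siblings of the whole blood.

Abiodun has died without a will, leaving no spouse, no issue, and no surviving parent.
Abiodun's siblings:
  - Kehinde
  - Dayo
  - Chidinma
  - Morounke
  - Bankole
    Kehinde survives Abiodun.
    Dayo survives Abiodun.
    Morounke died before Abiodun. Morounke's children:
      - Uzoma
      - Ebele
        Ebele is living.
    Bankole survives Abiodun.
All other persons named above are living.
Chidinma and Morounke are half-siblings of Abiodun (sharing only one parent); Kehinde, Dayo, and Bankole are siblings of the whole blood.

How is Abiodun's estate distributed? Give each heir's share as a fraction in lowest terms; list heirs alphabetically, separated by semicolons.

Bankole 1/5; Chidinma 1/5; Dayo 1/5; Ebele 1/10; Kehinde 1/5; Uzoma 1/10

No spouse, descendants, or parent survives, so the estate passes to Abiodun's siblings per stirpes.
Half-blood and whole-blood siblings take equally under the stated rule.
The estate is divided into 5 equal shares of 1/5 among Kehinde, Dayo, Chidinma, Morounke, Bankole.
Kehinde is living and takes 1/5.
Dayo is living and takes 1/5.
Chidinma is living and takes 1/5.
Morounke predeceased; the 1/5 allotted to Morounke's branch passes to Morounke's issue by representation.
The 1/5 is divided into 2 equal shares of 1/10 among Uzoma, Ebele.
Uzoma is living and takes 1/10.
Ebele is living and takes 1/10.
Bankole is living and takes 1/5.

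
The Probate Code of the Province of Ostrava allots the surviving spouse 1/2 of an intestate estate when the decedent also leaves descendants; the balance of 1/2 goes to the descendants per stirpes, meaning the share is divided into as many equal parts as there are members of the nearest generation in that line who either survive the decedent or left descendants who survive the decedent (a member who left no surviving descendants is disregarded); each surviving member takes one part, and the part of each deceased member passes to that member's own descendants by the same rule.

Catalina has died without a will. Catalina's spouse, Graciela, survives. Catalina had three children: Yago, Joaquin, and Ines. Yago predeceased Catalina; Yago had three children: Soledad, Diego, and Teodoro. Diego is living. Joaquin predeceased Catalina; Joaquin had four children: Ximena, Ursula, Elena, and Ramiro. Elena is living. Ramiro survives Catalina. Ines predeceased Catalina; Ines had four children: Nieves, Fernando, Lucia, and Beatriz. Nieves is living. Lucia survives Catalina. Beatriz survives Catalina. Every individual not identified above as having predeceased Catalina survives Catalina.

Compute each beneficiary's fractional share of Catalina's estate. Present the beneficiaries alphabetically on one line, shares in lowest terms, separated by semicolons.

Beatriz 1/24; Diego 1/18; Elena 1/24; Fernando 1/24; Graciela 1/2; Lucia 1/24; Nieves 1/24; Ramiro 1/24; Soledad 1/18; Teodoro 1/18; Ursula 1/24; Ximena 1/24

Graciela, as surviving spouse, takes 1/2.
The remaining 1/2 passes to Catalina's descendants per stirpes.
The 1/2 is divided into 3 equal shares of 1/6 among Yago, Joaquin, Ines.
Yago predeceased; the 1/6 allotted to Yago's branch passes to Yago's issue by representation.
The 1/6 is divided into 3 equal shares of 1/18 among Soledad, Diego, Teodoro.
Soledad is living and takes 1/18.
Diego is living and takes 1/18.
Teodoro is living and takes 1/18.
Joaquin predeceased; the 1/6 allotted to Joaquin's branch passes to Joaquin's issue by representation.
The 1/6 is divided into 4 equal shares of 1/24 among Ximena, Ursula, Elena, Ramiro.
Ximena is living and takes 1/24.
Ursula is living and takes 1/24.
Elena is living and takes 1/24.
Ramiro is living and takes 1/24.
Ines predeceased; the 1/6 allotted to Ines's branch passes to Ines's issue by representation.
The 1/6 is divided into 4 equal shares of 1/24 among Nieves, Fernando, Lucia, Beatriz.
Nieves is living and takes 1/24.
Fernando is living and takes 1/24.
Lucia is living and takes 1/24.
Beatriz is living and takes 1/24.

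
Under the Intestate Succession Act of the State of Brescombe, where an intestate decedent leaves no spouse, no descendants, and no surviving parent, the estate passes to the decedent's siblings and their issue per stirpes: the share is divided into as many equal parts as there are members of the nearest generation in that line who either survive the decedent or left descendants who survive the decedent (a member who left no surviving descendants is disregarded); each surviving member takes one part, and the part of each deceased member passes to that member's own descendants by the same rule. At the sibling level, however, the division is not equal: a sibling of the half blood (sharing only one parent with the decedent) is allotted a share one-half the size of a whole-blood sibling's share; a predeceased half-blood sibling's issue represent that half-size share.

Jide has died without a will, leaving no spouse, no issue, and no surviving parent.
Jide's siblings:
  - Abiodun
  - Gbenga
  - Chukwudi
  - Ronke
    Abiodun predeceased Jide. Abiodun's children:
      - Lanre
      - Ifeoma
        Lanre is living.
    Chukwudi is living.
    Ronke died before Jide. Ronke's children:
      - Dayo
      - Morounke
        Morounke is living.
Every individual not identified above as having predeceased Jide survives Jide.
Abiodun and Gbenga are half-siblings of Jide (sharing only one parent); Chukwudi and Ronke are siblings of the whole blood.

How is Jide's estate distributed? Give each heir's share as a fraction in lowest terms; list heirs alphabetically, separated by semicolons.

No spouse, descendants, or parent survives, so the estate passes to Jide's siblings per stirpes.
Half-blood siblings count for one-half the weight of whole-blood siblings at the initial division.
Dividing 1 in proportion to weights (total weight 3): Abiodun (weight 1/2) → 1/6; Gbenga (weight 1/2) → 1/6; Chukwudi (weight 1) → 1/3; Ronke (weight 1) → 1/3.
Abiodun predeceased; the 1/6 allotted to Abiodun's branch passes to Abiodun's issue by representation.
The 1/6 is divided into 2 equal shares of 1/12 among Lanre, Ifeoma.
Lanre is living and takes 1/12.
Ifeoma is living and takes 1/12.
Gbenga is living and takes 1/6.
Chukwudi is living and takes 1/3.
Ronke predeceased; the 1/3 allotted to Ronke's branch passes to Ronke's issue by representation.
The 1/3 is divided into 2 equal shares of 1/6 among Dayo, Morounke.
Dayo is living and takes 1/6.
Morounke is living and takes 1/6.

Chukwudi 1/3; Dayo 1/6; Gbenga 1/6; Ifeoma 1/12; Lanre 1/12; Morounke 1/6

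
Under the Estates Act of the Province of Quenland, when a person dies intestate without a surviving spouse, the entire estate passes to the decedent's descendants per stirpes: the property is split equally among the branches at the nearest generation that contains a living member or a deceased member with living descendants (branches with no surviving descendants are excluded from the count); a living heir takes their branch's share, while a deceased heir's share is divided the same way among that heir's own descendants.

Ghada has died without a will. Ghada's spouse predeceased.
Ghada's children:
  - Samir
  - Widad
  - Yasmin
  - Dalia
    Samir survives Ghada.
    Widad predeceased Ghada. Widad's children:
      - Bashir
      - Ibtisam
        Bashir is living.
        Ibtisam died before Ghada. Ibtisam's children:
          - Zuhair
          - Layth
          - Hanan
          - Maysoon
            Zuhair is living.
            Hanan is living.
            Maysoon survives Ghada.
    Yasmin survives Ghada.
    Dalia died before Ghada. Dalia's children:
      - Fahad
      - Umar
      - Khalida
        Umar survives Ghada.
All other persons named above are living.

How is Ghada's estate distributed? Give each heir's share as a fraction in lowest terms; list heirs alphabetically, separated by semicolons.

Bashir 1/8; Fahad 1/12; Hanan 1/32; Khalida 1/12; Layth 1/32; Maysoon 1/32; Samir 1/4; Umar 1/12; Yasmin 1/4; Zuhair 1/32

There is no surviving spouse, so the entire estate passes to Ghada's descendants per stirpes.
The estate is divided into 4 equal shares of 1/4 among Samir, Widad, Yasmin, Dalia.
Samir is living and takes 1/4.
Widad predeceased; the 1/4 allotted to Widad's branch passes to Widad's issue by representation.
The 1/4 is divided into 2 equal shares of 1/8 among Bashir, Ibtisam.
Bashir is living and takes 1/8.
Ibtisam predeceased; the 1/8 allotted to Ibtisam's branch passes to Ibtisam's issue by representation.
The 1/8 is divided into 4 equal shares of 1/32 among Zuhair, Layth, Hanan, Maysoon.
Zuhair is living and takes 1/32.
Layth is living and takes 1/32.
Hanan is living and takes 1/32.
Maysoon is living and takes 1/32.
Yasmin is living and takes 1/4.
Dalia predeceased; the 1/4 allotted to Dalia's branch passes to Dalia's issue by representation.
The 1/4 is divided into 3 equal shares of 1/12 among Fahad, Umar, Khalida.
Fahad is living and takes 1/12.
Umar is living and takes 1/12.
Khalida is living and takes 1/12.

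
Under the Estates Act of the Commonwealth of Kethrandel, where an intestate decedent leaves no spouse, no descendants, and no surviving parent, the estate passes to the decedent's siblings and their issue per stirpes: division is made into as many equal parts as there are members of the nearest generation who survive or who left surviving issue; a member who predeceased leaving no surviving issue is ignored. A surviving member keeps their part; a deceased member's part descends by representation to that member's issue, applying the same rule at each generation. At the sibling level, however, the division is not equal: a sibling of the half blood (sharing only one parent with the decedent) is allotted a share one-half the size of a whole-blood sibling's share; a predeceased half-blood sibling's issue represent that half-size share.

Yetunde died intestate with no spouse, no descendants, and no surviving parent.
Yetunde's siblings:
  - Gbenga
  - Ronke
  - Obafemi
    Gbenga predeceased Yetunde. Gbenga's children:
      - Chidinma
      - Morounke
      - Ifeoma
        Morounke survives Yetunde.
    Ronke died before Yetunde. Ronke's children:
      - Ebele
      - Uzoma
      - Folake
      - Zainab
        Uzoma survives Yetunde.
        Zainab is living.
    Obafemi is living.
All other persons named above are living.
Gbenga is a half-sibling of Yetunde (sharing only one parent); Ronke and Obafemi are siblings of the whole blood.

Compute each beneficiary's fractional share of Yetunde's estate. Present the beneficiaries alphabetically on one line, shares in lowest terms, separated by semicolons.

No spouse, descendants, or parent survives, so the estate passes to Yetunde's siblings per stirpes.
Half-blood siblings count for one-half the weight of whole-blood siblings at the initial division.
Dividing 1 in proportion to weights (total weight 5/2): Gbenga (weight 1/2) → 1/5; Ronke (weight 1) → 2/5; Obafemi (weight 1) → 2/5.
Gbenga predeceased; the 1/5 allotted to Gbenga's branch passes to Gbenga's issue by representation.
The 1/5 is divided into 3 equal shares of 1/15 among Chidinma, Morounke, Ifeoma.
Chidinma is living and takes 1/15.
Morounke is living and takes 1/15.
Ifeoma is living and takes 1/15.
Ronke predeceased; the 2/5 allotted to Ronke's branch passes to Ronke's issue by representation.
The 2/5 is divided into 4 equal shares of 1/10 among Ebele, Uzoma, Folake, Zainab.
Ebele is living and takes 1/10.
Uzoma is living and takes 1/10.
Folake is living and takes 1/10.
Zainab is living and takes 1/10.
Obafemi is living and takes 2/5.

Chidinma 1/15; Ebele 1/10; Folake 1/10; Ifeoma 1/15; Morounke 1/15; Obafemi 2/5; Uzoma 1/10; Zainab 1/10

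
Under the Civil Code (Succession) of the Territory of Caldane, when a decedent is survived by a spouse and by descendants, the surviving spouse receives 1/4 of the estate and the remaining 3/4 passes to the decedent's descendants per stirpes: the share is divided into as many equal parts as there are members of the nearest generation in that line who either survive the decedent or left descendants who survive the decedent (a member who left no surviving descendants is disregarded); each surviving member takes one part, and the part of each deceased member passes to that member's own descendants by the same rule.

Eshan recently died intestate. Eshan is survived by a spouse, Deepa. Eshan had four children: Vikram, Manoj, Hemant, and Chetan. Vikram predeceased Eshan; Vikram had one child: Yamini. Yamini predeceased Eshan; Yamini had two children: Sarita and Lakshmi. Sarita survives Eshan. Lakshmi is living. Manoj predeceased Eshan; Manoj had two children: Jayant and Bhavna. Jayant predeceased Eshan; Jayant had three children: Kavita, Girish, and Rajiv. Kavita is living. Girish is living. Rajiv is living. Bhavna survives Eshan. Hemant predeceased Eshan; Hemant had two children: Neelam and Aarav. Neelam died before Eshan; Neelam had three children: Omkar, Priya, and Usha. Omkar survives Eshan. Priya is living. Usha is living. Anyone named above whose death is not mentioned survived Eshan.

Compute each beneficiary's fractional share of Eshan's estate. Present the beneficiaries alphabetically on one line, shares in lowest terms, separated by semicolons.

Deepa, as surviving spouse, takes 1/4.
The remaining 3/4 passes to Eshan's descendants per stirpes.
The 3/4 is divided into 4 equal shares of 3/16 among Vikram, Manoj, Hemant, Chetan.
Vikram predeceased; the 3/16 allotted to Vikram's branch passes to Vikram's issue by representation.
Yamini's line is the sole branch at this level, so the full 3/16 passes to Yamini's issue by representation.
The 3/16 is divided into 2 equal shares of 3/32 among Sarita, Lakshmi.
Sarita is living and takes 3/32.
Lakshmi is living and takes 3/32.
Manoj predeceased; the 3/16 allotted to Manoj's branch passes to Manoj's issue by representation.
The 3/16 is divided into 2 equal shares of 3/32 among Jayant, Bhavna.
Jayant predeceased; the 3/32 allotted to Jayant's branch passes to Jayant's issue by representation.
The 3/32 is divided into 3 equal shares of 1/32 among Kavita, Girish, Rajiv.
Kavita is living and takes 1/32.
Girish is living and takes 1/32.
Rajiv is living and takes 1/32.
Bhavna is living and takes 3/32.
Hemant predeceased; the 3/16 allotted to Hemant's branch passes to Hemant's issue by representation.
The 3/16 is divided into 2 equal shares of 3/32 among Neelam, Aarav.
Neelam predeceased; the 3/32 allotted to Neelam's branch passes to Neelam's issue by representation.
The 3/32 is divided into 3 equal shares of 1/32 among Omkar, Priya, Usha.
Omkar is living and takes 1/32.
Priya is living and takes 1/32.
Usha is living and takes 1/32.
Aarav is living and takes 3/32.
Chetan is living and takes 3/16.

Aarav 3/32; Bhavna 3/32; Chetan 3/16; Deepa 1/4; Girish 1/32; Kavita 1/32; Lakshmi 3/32; Omkar 1/32; Priya 1/32; Rajiv 1/32; Sarita 3/32; Usha 1/32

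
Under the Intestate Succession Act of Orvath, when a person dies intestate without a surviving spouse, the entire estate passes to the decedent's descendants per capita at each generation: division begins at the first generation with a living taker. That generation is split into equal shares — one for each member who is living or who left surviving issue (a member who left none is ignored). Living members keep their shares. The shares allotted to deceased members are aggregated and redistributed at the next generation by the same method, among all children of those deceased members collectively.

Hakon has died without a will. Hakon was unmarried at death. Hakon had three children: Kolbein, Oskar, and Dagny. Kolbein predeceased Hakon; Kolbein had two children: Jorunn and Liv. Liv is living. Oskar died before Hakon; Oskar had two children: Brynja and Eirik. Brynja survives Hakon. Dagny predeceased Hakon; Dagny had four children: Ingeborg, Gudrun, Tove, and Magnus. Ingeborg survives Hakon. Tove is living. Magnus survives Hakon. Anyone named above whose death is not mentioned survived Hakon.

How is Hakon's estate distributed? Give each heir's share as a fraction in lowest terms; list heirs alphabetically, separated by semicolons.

There is no surviving spouse, so the entire estate passes to Hakon's descendants per capita at each generation.
No one at generation 1 (Kolbein, Oskar, Dagny) is living; moving to the next generation.
At generation 2 (Jorunn, Liv, Brynja, Eirik, Ingeborg, Gudrun, Tove, Magnus) there are 8 shares of (1)/8 = 1/8 each.
Living: Jorunn, Liv, Brynja, Eirik, Ingeborg, Gudrun, Tove, and Magnus — each takes 1/8.

Brynja 1/8; Eirik 1/8; Gudrun 1/8; Ingeborg 1/8; Jorunn 1/8; Liv 1/8; Magnus 1/8; Tove 1/8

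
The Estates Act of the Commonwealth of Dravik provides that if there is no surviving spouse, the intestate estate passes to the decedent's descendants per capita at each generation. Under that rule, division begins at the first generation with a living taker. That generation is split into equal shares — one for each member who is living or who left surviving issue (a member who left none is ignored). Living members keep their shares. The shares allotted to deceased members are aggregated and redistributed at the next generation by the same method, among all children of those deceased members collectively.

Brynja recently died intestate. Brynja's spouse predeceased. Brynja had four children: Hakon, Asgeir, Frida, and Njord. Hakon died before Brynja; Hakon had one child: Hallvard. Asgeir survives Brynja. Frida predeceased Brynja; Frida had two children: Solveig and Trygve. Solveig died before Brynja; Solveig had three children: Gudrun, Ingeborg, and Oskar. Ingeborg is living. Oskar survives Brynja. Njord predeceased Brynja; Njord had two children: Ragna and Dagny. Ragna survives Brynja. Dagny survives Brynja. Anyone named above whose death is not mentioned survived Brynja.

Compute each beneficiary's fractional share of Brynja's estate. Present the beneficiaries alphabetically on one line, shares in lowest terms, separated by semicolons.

There is no surviving spouse, so the entire estate passes to Brynja's descendants per capita at each generation.
At generation 1 (Hakon, Asgeir, Frida, Njord) there are 4 shares of (1)/4 = 1/4 each.
Living: Asgeir — each takes 1/4.
Deceased: Hakon, Frida, and Njord. Their combined 3/4 is pooled and carried to generation 2.
At generation 2 (Hallvard, Solveig, Trygve, Ragna, Dagny) there are 5 shares of (3/4)/5 = 3/20 each.
Living: Hallvard, Trygve, Ragna, and Dagny — each takes 3/20.
Deceased: Solveig. That 3/20 share is carried to generation 3.
At generation 3 (Gudrun, Ingeborg, Oskar) there are 3 shares of (3/20)/3 = 1/20 each.
Living: Gudrun, Ingeborg, and Oskar — each takes 1/20.

Asgeir 1/4; Dagny 3/20; Gudrun 1/20; Hallvard 3/20; Ingeborg 1/20; Oskar 1/20; Ragna 3/20; Trygve 3/20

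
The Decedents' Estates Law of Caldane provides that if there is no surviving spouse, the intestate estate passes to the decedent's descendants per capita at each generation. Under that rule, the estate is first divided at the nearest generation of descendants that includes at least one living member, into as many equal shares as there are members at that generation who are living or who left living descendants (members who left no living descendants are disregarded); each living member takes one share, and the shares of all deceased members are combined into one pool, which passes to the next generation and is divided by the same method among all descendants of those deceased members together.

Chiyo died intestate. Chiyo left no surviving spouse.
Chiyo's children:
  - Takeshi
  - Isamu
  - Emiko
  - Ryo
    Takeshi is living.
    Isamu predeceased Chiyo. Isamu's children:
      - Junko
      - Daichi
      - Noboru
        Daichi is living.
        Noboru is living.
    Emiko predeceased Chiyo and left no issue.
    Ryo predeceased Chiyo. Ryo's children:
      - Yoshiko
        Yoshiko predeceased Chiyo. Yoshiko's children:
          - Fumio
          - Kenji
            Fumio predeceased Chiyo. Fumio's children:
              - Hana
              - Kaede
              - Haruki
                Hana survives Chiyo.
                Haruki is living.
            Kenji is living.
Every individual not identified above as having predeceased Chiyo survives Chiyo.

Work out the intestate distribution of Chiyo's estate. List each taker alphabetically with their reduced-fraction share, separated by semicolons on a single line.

There is no surviving spouse, so the entire estate passes to Chiyo's descendants per capita at each generation.
At generation 1 (Takeshi, Isamu, Ryo) there are 3 shares of (1)/3 = 1/3 each.
Living: Takeshi — each takes 1/3.
Deceased: Isamu and Ryo. Their combined 2/3 is pooled and carried to generation 2.
At generation 2 (Junko, Daichi, Noboru, Yoshiko) there are 4 shares of (2/3)/4 = 1/6 each.
Living: Junko, Daichi, and Noboru — each takes 1/6.
Deceased: Yoshiko. That 1/6 share is carried to generation 3.
At generation 3 (Fumio, Kenji) there are 2 shares of (1/6)/2 = 1/12 each.
Living: Kenji — each takes 1/12.
Deceased: Fumio. That 1/12 share is carried to generation 4.
At generation 4 (Hana, Kaede, Haruki) there are 3 shares of (1/12)/3 = 1/36 each.
Living: Hana, Kaede, and Haruki — each takes 1/36.

Daichi 1/6; Hana 1/36; Haruki 1/36; Junko 1/6; Kaede 1/36; Kenji 1/12; Noboru 1/6; Takeshi 1/3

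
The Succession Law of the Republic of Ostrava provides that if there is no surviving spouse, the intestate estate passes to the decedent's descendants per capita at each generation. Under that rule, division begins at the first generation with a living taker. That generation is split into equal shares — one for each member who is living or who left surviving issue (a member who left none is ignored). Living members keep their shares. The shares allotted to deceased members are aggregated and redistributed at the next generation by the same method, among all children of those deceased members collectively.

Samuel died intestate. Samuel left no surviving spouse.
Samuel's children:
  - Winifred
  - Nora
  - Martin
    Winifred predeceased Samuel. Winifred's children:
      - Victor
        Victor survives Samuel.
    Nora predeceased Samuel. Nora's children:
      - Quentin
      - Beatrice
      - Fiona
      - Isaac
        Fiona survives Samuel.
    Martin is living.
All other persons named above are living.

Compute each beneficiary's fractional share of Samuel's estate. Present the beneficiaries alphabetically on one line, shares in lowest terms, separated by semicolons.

Beatrice 2/15; Fiona 2/15; Isaac 2/15; Martin 1/3; Quentin 2/15; Victor 2/15

There is no surviving spouse, so the entire estate passes to Samuel's descendants per capita at each generation.
At generation 1 (Winifred, Nora, Martin) there are 3 shares of (1)/3 = 1/3 each.
Living: Martin — each takes 1/3.
Deceased: Winifred and Nora. Their combined 2/3 is pooled and carried to generation 2.
At generation 2 (Victor, Quentin, Beatrice, Fiona, Isaac) there are 5 shares of (2/3)/5 = 2/15 each.
Living: Victor, Quentin, Beatrice, Fiona, and Isaac — each takes 2/15.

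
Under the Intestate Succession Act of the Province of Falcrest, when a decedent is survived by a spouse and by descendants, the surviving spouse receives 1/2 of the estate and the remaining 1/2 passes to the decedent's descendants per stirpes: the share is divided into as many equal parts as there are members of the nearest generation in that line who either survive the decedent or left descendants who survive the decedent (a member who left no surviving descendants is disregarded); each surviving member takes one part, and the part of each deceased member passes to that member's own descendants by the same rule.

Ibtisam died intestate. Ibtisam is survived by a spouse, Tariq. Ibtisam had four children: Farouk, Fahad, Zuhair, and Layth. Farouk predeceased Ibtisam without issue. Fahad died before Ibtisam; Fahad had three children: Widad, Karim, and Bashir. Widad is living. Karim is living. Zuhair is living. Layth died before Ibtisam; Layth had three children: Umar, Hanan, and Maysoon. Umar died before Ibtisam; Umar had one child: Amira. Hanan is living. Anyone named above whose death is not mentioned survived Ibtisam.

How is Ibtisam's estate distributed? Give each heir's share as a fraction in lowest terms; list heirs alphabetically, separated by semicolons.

Tariq, as surviving spouse, takes 1/2.
The remaining 1/2 passes to Ibtisam's descendants per stirpes.
Farouk left no surviving issue, so that branch lapses and is disregarded.
The 1/2 is divided into 3 equal shares of 1/6 among Fahad, Zuhair, Layth.
Fahad predeceased; the 1/6 allotted to Fahad's branch passes to Fahad's issue by representation.
The 1/6 is divided into 3 equal shares of 1/18 among Widad, Karim, Bashir.
Widad is living and takes 1/18.
Karim is living and takes 1/18.
Bashir is living and takes 1/18.
Zuhair is living and takes 1/6.
Layth predeceased; the 1/6 allotted to Layth's branch passes to Layth's issue by representation.
The 1/6 is divided into 3 equal shares of 1/18 among Umar, Hanan, Maysoon.
Umar predeceased; the 1/18 allotted to Umar's branch passes to Umar's issue by representation.
Amira is the sole taker at this level and receives the full 1/18.
Hanan is living and takes 1/18.
Maysoon is living and takes 1/18.

Amira 1/18; Bashir 1/18; Hanan 1/18; Karim 1/18; Maysoon 1/18; Tariq 1/2; Widad 1/18; Zuhair 1/6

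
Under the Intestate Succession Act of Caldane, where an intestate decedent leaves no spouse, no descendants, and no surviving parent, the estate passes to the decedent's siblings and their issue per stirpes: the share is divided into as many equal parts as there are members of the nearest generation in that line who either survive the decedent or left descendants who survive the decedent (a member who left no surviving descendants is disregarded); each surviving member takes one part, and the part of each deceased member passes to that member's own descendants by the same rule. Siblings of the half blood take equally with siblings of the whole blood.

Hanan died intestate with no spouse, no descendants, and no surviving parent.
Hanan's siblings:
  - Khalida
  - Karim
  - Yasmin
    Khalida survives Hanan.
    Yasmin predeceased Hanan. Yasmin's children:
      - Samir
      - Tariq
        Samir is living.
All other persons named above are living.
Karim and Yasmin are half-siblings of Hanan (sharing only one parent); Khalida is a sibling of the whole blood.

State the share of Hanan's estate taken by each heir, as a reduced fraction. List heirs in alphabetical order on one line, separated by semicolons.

No spouse, descendants, or parent survives, so the estate passes to Hanan's siblings per stirpes.
Half-blood and whole-blood siblings take equally under the stated rule.
The estate is divided into 3 equal shares of 1/3 among Khalida, Karim, Yasmin.
Khalida is living and takes 1/3.
Karim is living and takes 1/3.
Yasmin predeceased; the 1/3 allotted to Yasmin's branch passes to Yasmin's issue by representation.
The 1/3 is divided into 2 equal shares of 1/6 among Samir, Tariq.
Samir is living and takes 1/6.
Tariq is living and takes 1/6.

Karim 1/3; Khalida 1/3; Samir 1/6; Tariq 1/6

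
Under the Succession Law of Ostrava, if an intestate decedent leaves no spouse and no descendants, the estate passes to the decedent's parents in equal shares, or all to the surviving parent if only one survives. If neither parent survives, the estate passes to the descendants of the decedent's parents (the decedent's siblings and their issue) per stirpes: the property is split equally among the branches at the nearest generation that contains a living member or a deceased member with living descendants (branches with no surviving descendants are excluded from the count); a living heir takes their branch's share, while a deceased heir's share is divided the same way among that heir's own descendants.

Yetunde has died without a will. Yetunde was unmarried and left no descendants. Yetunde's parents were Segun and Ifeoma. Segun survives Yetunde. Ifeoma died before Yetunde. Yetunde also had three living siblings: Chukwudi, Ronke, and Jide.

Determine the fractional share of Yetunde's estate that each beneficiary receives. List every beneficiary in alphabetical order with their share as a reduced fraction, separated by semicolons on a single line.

Only one parent, Segun, survives, so Segun takes the entire estate. The siblings take nothing because a surviving parent has priority.

Segun 1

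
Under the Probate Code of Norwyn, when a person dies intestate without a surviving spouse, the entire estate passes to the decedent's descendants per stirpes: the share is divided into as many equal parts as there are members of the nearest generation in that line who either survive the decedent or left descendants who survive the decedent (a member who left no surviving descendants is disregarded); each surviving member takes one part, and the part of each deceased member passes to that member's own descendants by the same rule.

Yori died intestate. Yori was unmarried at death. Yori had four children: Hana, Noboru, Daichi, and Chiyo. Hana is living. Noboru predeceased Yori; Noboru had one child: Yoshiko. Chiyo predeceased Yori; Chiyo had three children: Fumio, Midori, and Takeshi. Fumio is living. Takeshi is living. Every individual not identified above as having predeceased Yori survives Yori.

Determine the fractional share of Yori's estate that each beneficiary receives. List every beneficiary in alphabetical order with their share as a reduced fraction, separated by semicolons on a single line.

There is no surviving spouse, so the entire estate passes to Yori's descendants per stirpes.
The estate is divided into 4 equal shares of 1/4 among Hana, Noboru, Daichi, Chiyo.
Hana is living and takes 1/4.
Noboru predeceased; the 1/4 allotted to Noboru's branch passes to Noboru's issue by representation.
Yoshiko is the sole taker at this level and receives the full 1/4.
Daichi is living and takes 1/4.
Chiyo predeceased; the 1/4 allotted to Chiyo's branch passes to Chiyo's issue by representation.
The 1/4 is divided into 3 equal shares of 1/12 among Fumio, Midori, Takeshi.
Fumio is living and takes 1/12.
Midori is living and takes 1/12.
Takeshi is living and takes 1/12.

Daichi 1/4; Fumio 1/12; Hana 1/4; Midori 1/12; Takeshi 1/12; Yoshiko 1/4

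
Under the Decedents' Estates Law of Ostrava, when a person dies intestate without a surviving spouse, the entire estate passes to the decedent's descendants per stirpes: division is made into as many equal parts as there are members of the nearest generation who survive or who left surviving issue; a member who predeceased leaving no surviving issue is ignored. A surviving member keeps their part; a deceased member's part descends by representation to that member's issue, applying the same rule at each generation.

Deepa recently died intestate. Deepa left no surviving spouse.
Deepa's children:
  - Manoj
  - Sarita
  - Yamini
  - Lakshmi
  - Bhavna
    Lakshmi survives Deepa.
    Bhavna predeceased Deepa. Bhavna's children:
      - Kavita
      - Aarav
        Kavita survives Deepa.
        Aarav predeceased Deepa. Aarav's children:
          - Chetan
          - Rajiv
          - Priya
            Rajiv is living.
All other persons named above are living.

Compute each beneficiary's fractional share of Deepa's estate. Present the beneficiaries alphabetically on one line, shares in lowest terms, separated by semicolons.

There is no surviving spouse, so the entire estate passes to Deepa's descendants per stirpes.
The estate is divided into 5 equal shares of 1/5 among Manoj, Sarita, Yamini, Lakshmi, Bhavna.
Manoj is living and takes 1/5.
Sarita is living and takes 1/5.
Yamini is living and takes 1/5.
Lakshmi is living and takes 1/5.
Bhavna predeceased; the 1/5 allotted to Bhavna's branch passes to Bhavna's issue by representation.
The 1/5 is divided into 2 equal shares of 1/10 among Kavita, Aarav.
Kavita is living and takes 1/10.
Aarav predeceased; the 1/10 allotted to Aarav's branch passes to Aarav's issue by representation.
The 1/10 is divided into 3 equal shares of 1/30 among Chetan, Rajiv, Priya.
Chetan is living and takes 1/30.
Rajiv is living and takes 1/30.
Priya is living and takes 1/30.

Chetan 1/30; Kavita 1/10; Lakshmi 1/5; Manoj 1/5; Priya 1/30; Rajiv 1/30; Sarita 1/5; Yamini 1/5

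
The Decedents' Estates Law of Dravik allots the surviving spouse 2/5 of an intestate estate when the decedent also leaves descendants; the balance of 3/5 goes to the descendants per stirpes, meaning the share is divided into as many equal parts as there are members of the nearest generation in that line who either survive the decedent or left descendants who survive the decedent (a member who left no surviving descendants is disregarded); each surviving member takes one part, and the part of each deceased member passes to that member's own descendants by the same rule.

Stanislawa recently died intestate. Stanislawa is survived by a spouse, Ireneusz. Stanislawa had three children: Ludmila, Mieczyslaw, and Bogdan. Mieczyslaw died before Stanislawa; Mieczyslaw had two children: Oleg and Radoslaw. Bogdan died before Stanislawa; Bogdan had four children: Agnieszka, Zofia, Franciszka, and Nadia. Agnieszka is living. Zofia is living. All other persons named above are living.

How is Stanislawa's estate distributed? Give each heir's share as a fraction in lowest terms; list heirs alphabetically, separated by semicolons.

Agnieszka 1/20; Franciszka 1/20; Ireneusz 2/5; Ludmila 1/5; Nadia 1/20; Oleg 1/10; Radoslaw 1/10; Zofia 1/20

Ireneusz, as surviving spouse, takes 2/5.
The remaining 3/5 passes to Stanislawa's descendants per stirpes.
The 3/5 is divided into 3 equal shares of 1/5 among Ludmila, Mieczyslaw, Bogdan.
Ludmila is living and takes 1/5.
Mieczyslaw predeceased; the 1/5 allotted to Mieczyslaw's branch passes to Mieczyslaw's issue by representation.
The 1/5 is divided into 2 equal shares of 1/10 among Oleg, Radoslaw.
Oleg is living and takes 1/10.
Radoslaw is living and takes 1/10.
Bogdan predeceased; the 1/5 allotted to Bogdan's branch passes to Bogdan's issue by representation.
The 1/5 is divided into 4 equal shares of 1/20 among Agnieszka, Zofia, Franciszka, Nadia.
Agnieszka is living and takes 1/20.
Zofia is living and takes 1/20.
Franciszka is living and takes 1/20.
Nadia is living and takes 1/20.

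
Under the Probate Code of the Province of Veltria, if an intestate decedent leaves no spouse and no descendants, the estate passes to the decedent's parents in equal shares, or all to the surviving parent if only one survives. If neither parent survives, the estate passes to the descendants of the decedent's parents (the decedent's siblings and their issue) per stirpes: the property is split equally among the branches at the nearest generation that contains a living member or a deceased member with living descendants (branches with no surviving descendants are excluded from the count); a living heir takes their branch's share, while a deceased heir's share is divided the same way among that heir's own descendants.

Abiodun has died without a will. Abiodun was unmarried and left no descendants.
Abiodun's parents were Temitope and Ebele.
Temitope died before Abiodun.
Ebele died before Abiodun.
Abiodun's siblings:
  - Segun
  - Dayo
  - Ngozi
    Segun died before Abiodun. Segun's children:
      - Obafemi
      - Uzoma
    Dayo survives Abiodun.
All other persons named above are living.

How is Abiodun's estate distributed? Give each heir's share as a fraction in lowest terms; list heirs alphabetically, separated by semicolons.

Dayo 1/3; Ngozi 1/3; Obafemi 1/6; Uzoma 1/6

Neither parent survives and there are no descendants, so the estate passes to Abiodun's siblings and their issue per stirpes.
The estate is divided into 3 equal shares of 1/3 among Segun, Dayo, Ngozi.
Segun predeceased; the 1/3 allotted to Segun's branch passes to Segun's issue by representation.
The 1/3 is divided into 2 equal shares of 1/6 among Obafemi, Uzoma.
Obafemi is living and takes 1/6.
Uzoma is living and takes 1/6.
Dayo is living and takes 1/3.
Ngozi is living and takes 1/3.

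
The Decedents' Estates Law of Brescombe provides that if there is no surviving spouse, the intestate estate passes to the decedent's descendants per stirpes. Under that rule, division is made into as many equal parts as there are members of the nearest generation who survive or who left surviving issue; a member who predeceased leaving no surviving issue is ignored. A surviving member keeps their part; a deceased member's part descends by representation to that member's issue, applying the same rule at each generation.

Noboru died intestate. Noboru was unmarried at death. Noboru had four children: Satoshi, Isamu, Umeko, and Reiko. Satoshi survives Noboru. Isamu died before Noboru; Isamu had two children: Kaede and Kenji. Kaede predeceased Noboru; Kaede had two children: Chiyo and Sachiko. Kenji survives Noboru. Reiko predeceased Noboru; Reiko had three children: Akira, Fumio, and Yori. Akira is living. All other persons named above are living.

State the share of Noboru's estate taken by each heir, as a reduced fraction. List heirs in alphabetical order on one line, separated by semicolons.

There is no surviving spouse, so the entire estate passes to Noboru's descendants per stirpes.
The estate is divided into 4 equal shares of 1/4 among Satoshi, Isamu, Umeko, Reiko.
Satoshi is living and takes 1/4.
Isamu predeceased; the 1/4 allotted to Isamu's branch passes to Isamu's issue by representation.
The 1/4 is divided into 2 equal shares of 1/8 among Kaede, Kenji.
Kaede predeceased; the 1/8 allotted to Kaede's branch passes to Kaede's issue by representation.
The 1/8 is divided into 2 equal shares of 1/16 among Chiyo, Sachiko.
Chiyo is living and takes 1/16.
Sachiko is living and takes 1/16.
Kenji is living and takes 1/8.
Umeko is living and takes 1/4.
Reiko predeceased; the 1/4 allotted to Reiko's branch passes to Reiko's issue by representation.
The 1/4 is divided into 3 equal shares of 1/12 among Akira, Fumio, Yori.
Akira is living and takes 1/12.
Fumio is living and takes 1/12.
Yori is living and takes 1/12.

Akira 1/12; Chiyo 1/16; Fumio 1/12; Kenji 1/8; Sachiko 1/16; Satoshi 1/4; Umeko 1/4; Yori 1/12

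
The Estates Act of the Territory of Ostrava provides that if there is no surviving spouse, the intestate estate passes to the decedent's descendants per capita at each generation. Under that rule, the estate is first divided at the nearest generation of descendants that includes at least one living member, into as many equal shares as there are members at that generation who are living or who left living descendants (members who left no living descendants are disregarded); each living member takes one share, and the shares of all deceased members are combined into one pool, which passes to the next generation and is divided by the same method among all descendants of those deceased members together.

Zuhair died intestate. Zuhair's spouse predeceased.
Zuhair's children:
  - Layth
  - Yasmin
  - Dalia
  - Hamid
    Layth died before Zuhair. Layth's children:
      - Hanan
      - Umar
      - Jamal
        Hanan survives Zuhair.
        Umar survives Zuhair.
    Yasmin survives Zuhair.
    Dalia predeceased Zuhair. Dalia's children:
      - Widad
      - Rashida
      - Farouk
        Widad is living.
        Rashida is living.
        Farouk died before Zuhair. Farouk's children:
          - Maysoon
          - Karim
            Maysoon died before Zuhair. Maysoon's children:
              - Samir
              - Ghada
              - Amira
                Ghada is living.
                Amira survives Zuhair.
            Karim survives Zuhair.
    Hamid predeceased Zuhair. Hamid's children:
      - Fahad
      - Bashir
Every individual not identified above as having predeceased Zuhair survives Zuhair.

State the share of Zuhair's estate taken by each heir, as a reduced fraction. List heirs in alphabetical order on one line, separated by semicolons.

There is no surviving spouse, so the entire estate passes to Zuhair's descendants per capita at each generation.
At generation 1 (Layth, Yasmin, Dalia, Hamid) there are 4 shares of (1)/4 = 1/4 each.
Living: Yasmin — each takes 1/4.
Deceased: Layth, Dalia, and Hamid. Their combined 3/4 is pooled and carried to generation 2.
At generation 2 (Hanan, Umar, Jamal, Widad, Rashida, Farouk, Fahad, Bashir) there are 8 shares of (3/4)/8 = 3/32 each.
Living: Hanan, Umar, Jamal, Widad, Rashida, Fahad, and Bashir — each takes 3/32.
Deceased: Farouk. That 3/32 share is carried to generation 3.
At generation 3 (Maysoon, Karim) there are 2 shares of (3/32)/2 = 3/64 each.
Living: Karim — each takes 3/64.
Deceased: Maysoon. That 3/64 share is carried to generation 4.
At generation 4 (Samir, Ghada, Amira) there are 3 shares of (3/64)/3 = 1/64 each.
Living: Samir, Ghada, and Amira — each takes 1/64.

Amira 1/64; Bashir 3/32; Fahad 3/32; Ghada 1/64; Hanan 3/32; Jamal 3/32; Karim 3/64; Rashida 3/32; Samir 1/64; Umar 3/32; Widad 3/32; Yasmin 1/4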